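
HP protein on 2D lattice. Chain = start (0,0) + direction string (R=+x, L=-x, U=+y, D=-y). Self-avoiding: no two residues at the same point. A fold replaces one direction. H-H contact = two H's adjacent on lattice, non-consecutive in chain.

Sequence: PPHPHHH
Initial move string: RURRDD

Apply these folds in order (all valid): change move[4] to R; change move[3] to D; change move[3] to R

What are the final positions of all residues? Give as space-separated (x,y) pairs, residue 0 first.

Answer: (0,0) (1,0) (1,1) (2,1) (3,1) (4,1) (4,0)

Derivation:
Initial moves: RURRDD
Fold: move[4]->R => RURRRD (positions: [(0, 0), (1, 0), (1, 1), (2, 1), (3, 1), (4, 1), (4, 0)])
Fold: move[3]->D => RURDRD (positions: [(0, 0), (1, 0), (1, 1), (2, 1), (2, 0), (3, 0), (3, -1)])
Fold: move[3]->R => RURRRD (positions: [(0, 0), (1, 0), (1, 1), (2, 1), (3, 1), (4, 1), (4, 0)])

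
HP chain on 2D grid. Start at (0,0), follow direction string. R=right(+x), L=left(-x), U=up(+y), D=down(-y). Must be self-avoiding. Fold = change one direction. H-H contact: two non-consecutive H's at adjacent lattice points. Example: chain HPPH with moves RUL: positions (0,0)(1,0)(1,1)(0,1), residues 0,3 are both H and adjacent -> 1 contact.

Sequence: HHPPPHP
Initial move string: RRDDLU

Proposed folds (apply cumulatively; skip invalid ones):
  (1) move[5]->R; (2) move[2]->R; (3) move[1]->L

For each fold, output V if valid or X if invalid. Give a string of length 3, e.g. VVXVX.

Answer: XXX

Derivation:
Initial: RRDDLU -> [(0, 0), (1, 0), (2, 0), (2, -1), (2, -2), (1, -2), (1, -1)]
Fold 1: move[5]->R => RRDDLR INVALID (collision), skipped
Fold 2: move[2]->R => RRRDLU INVALID (collision), skipped
Fold 3: move[1]->L => RLDDLU INVALID (collision), skipped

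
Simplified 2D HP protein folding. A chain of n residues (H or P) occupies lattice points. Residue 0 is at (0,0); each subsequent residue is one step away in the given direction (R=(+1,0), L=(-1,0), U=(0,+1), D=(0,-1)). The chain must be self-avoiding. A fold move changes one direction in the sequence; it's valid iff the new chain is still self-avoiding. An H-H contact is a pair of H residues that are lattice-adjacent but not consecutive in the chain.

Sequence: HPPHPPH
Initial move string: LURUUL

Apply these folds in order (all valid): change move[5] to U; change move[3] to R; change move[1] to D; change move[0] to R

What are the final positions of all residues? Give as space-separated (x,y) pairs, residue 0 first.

Answer: (0,0) (1,0) (1,-1) (2,-1) (3,-1) (3,0) (3,1)

Derivation:
Initial moves: LURUUL
Fold: move[5]->U => LURUUU (positions: [(0, 0), (-1, 0), (-1, 1), (0, 1), (0, 2), (0, 3), (0, 4)])
Fold: move[3]->R => LURRUU (positions: [(0, 0), (-1, 0), (-1, 1), (0, 1), (1, 1), (1, 2), (1, 3)])
Fold: move[1]->D => LDRRUU (positions: [(0, 0), (-1, 0), (-1, -1), (0, -1), (1, -1), (1, 0), (1, 1)])
Fold: move[0]->R => RDRRUU (positions: [(0, 0), (1, 0), (1, -1), (2, -1), (3, -1), (3, 0), (3, 1)])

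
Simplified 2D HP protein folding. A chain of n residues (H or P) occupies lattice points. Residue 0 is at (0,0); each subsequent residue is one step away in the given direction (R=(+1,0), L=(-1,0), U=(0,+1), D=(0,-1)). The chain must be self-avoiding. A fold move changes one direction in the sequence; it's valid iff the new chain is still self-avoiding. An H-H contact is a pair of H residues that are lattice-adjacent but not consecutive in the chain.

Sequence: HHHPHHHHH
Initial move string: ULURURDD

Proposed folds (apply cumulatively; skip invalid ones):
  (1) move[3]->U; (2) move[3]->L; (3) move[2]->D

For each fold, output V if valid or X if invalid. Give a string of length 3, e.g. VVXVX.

Initial: ULURURDD -> [(0, 0), (0, 1), (-1, 1), (-1, 2), (0, 2), (0, 3), (1, 3), (1, 2), (1, 1)]
Fold 1: move[3]->U => ULUUURDD VALID
Fold 2: move[3]->L => ULULURDD INVALID (collision), skipped
Fold 3: move[2]->D => ULDUURDD INVALID (collision), skipped

Answer: VXX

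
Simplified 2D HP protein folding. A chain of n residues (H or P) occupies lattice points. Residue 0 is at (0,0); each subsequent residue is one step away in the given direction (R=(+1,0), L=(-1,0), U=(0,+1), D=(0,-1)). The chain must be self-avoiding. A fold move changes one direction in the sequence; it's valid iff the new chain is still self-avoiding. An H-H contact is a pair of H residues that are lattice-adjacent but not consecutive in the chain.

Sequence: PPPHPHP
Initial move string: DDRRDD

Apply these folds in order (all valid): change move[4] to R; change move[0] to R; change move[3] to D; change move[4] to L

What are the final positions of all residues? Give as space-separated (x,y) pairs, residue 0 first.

Initial moves: DDRRDD
Fold: move[4]->R => DDRRRD (positions: [(0, 0), (0, -1), (0, -2), (1, -2), (2, -2), (3, -2), (3, -3)])
Fold: move[0]->R => RDRRRD (positions: [(0, 0), (1, 0), (1, -1), (2, -1), (3, -1), (4, -1), (4, -2)])
Fold: move[3]->D => RDRDRD (positions: [(0, 0), (1, 0), (1, -1), (2, -1), (2, -2), (3, -2), (3, -3)])
Fold: move[4]->L => RDRDLD (positions: [(0, 0), (1, 0), (1, -1), (2, -1), (2, -2), (1, -2), (1, -3)])

Answer: (0,0) (1,0) (1,-1) (2,-1) (2,-2) (1,-2) (1,-3)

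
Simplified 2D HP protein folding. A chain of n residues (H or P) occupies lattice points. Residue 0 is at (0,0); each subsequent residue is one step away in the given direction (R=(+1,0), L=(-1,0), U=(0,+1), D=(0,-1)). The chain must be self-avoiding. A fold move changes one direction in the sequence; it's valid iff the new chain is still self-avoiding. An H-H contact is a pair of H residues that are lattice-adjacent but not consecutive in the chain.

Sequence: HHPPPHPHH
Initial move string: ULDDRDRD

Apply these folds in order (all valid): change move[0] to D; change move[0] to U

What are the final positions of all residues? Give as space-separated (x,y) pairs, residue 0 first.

Answer: (0,0) (0,1) (-1,1) (-1,0) (-1,-1) (0,-1) (0,-2) (1,-2) (1,-3)

Derivation:
Initial moves: ULDDRDRD
Fold: move[0]->D => DLDDRDRD (positions: [(0, 0), (0, -1), (-1, -1), (-1, -2), (-1, -3), (0, -3), (0, -4), (1, -4), (1, -5)])
Fold: move[0]->U => ULDDRDRD (positions: [(0, 0), (0, 1), (-1, 1), (-1, 0), (-1, -1), (0, -1), (0, -2), (1, -2), (1, -3)])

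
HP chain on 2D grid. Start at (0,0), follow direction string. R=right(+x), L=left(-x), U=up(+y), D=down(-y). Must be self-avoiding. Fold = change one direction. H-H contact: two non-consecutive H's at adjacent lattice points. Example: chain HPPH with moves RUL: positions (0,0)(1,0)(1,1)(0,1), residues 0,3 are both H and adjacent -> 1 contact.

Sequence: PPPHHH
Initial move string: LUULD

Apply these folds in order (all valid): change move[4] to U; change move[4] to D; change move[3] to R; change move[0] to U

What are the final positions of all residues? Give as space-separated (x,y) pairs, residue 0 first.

Initial moves: LUULD
Fold: move[4]->U => LUULU (positions: [(0, 0), (-1, 0), (-1, 1), (-1, 2), (-2, 2), (-2, 3)])
Fold: move[4]->D => LUULD (positions: [(0, 0), (-1, 0), (-1, 1), (-1, 2), (-2, 2), (-2, 1)])
Fold: move[3]->R => LUURD (positions: [(0, 0), (-1, 0), (-1, 1), (-1, 2), (0, 2), (0, 1)])
Fold: move[0]->U => UUURD (positions: [(0, 0), (0, 1), (0, 2), (0, 3), (1, 3), (1, 2)])

Answer: (0,0) (0,1) (0,2) (0,3) (1,3) (1,2)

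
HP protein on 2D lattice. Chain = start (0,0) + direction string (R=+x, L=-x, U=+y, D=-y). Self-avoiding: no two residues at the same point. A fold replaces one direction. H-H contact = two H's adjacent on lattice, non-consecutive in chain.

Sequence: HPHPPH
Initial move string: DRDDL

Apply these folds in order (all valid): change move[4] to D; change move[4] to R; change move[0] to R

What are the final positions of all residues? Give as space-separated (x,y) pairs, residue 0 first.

Initial moves: DRDDL
Fold: move[4]->D => DRDDD (positions: [(0, 0), (0, -1), (1, -1), (1, -2), (1, -3), (1, -4)])
Fold: move[4]->R => DRDDR (positions: [(0, 0), (0, -1), (1, -1), (1, -2), (1, -3), (2, -3)])
Fold: move[0]->R => RRDDR (positions: [(0, 0), (1, 0), (2, 0), (2, -1), (2, -2), (3, -2)])

Answer: (0,0) (1,0) (2,0) (2,-1) (2,-2) (3,-2)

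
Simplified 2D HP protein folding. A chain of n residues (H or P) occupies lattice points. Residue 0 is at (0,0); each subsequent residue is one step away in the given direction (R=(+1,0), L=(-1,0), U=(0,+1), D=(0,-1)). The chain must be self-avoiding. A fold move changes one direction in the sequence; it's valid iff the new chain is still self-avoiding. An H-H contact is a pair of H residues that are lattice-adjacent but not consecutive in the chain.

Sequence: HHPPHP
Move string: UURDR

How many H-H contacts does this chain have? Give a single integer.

Positions: [(0, 0), (0, 1), (0, 2), (1, 2), (1, 1), (2, 1)]
H-H contact: residue 1 @(0,1) - residue 4 @(1, 1)

Answer: 1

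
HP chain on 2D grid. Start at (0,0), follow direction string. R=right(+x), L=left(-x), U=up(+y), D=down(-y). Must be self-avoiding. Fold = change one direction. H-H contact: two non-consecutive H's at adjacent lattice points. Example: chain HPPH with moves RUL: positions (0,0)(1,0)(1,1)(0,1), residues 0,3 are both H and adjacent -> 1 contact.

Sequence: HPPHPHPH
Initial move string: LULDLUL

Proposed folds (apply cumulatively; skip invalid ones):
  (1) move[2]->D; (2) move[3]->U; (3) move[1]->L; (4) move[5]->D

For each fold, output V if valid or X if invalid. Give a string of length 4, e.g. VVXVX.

Initial: LULDLUL -> [(0, 0), (-1, 0), (-1, 1), (-2, 1), (-2, 0), (-3, 0), (-3, 1), (-4, 1)]
Fold 1: move[2]->D => LUDDLUL INVALID (collision), skipped
Fold 2: move[3]->U => LULULUL VALID
Fold 3: move[1]->L => LLLULUL VALID
Fold 4: move[5]->D => LLLULDL VALID

Answer: XVVV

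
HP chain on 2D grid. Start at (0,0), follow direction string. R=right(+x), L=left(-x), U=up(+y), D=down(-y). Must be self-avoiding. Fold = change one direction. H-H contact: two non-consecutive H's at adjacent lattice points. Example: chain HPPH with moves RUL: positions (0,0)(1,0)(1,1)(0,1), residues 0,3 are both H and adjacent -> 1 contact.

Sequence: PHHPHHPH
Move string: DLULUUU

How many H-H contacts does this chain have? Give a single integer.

Positions: [(0, 0), (0, -1), (-1, -1), (-1, 0), (-2, 0), (-2, 1), (-2, 2), (-2, 3)]
No H-H contacts found.

Answer: 0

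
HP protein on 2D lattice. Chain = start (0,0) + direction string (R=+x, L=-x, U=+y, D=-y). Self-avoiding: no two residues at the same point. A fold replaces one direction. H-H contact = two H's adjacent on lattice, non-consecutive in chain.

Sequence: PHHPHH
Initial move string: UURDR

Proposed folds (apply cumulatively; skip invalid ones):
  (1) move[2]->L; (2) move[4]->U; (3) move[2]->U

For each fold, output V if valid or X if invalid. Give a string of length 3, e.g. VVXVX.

Answer: XXX

Derivation:
Initial: UURDR -> [(0, 0), (0, 1), (0, 2), (1, 2), (1, 1), (2, 1)]
Fold 1: move[2]->L => UULDR INVALID (collision), skipped
Fold 2: move[4]->U => UURDU INVALID (collision), skipped
Fold 3: move[2]->U => UUUDR INVALID (collision), skipped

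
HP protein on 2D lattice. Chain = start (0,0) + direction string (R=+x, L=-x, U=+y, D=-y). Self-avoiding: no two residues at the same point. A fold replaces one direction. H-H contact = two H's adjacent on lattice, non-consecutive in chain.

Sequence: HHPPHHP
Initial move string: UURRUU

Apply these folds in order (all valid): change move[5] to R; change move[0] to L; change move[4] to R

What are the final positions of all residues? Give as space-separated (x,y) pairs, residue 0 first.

Initial moves: UURRUU
Fold: move[5]->R => UURRUR (positions: [(0, 0), (0, 1), (0, 2), (1, 2), (2, 2), (2, 3), (3, 3)])
Fold: move[0]->L => LURRUR (positions: [(0, 0), (-1, 0), (-1, 1), (0, 1), (1, 1), (1, 2), (2, 2)])
Fold: move[4]->R => LURRRR (positions: [(0, 0), (-1, 0), (-1, 1), (0, 1), (1, 1), (2, 1), (3, 1)])

Answer: (0,0) (-1,0) (-1,1) (0,1) (1,1) (2,1) (3,1)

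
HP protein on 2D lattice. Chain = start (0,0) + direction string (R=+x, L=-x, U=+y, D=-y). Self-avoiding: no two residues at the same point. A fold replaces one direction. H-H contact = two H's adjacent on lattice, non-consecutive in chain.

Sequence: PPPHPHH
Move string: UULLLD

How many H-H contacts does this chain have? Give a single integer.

Answer: 0

Derivation:
Positions: [(0, 0), (0, 1), (0, 2), (-1, 2), (-2, 2), (-3, 2), (-3, 1)]
No H-H contacts found.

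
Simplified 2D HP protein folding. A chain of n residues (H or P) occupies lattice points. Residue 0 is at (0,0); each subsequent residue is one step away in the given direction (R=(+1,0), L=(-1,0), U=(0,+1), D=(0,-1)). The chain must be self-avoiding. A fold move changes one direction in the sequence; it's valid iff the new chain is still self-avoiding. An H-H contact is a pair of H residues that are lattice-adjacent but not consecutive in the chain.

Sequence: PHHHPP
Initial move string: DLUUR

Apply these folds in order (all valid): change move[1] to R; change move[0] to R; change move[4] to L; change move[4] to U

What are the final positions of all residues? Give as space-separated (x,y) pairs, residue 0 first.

Initial moves: DLUUR
Fold: move[1]->R => DRUUR (positions: [(0, 0), (0, -1), (1, -1), (1, 0), (1, 1), (2, 1)])
Fold: move[0]->R => RRUUR (positions: [(0, 0), (1, 0), (2, 0), (2, 1), (2, 2), (3, 2)])
Fold: move[4]->L => RRUUL (positions: [(0, 0), (1, 0), (2, 0), (2, 1), (2, 2), (1, 2)])
Fold: move[4]->U => RRUUU (positions: [(0, 0), (1, 0), (2, 0), (2, 1), (2, 2), (2, 3)])

Answer: (0,0) (1,0) (2,0) (2,1) (2,2) (2,3)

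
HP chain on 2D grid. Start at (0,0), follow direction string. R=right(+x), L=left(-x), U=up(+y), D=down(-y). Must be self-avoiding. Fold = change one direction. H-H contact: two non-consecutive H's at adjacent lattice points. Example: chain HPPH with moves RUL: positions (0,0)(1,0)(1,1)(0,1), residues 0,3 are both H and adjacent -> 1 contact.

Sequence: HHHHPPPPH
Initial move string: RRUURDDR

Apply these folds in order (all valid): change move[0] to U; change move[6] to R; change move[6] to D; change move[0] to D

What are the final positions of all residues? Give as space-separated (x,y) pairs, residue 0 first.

Answer: (0,0) (0,-1) (1,-1) (1,0) (1,1) (2,1) (2,0) (2,-1) (3,-1)

Derivation:
Initial moves: RRUURDDR
Fold: move[0]->U => URUURDDR (positions: [(0, 0), (0, 1), (1, 1), (1, 2), (1, 3), (2, 3), (2, 2), (2, 1), (3, 1)])
Fold: move[6]->R => URUURDRR (positions: [(0, 0), (0, 1), (1, 1), (1, 2), (1, 3), (2, 3), (2, 2), (3, 2), (4, 2)])
Fold: move[6]->D => URUURDDR (positions: [(0, 0), (0, 1), (1, 1), (1, 2), (1, 3), (2, 3), (2, 2), (2, 1), (3, 1)])
Fold: move[0]->D => DRUURDDR (positions: [(0, 0), (0, -1), (1, -1), (1, 0), (1, 1), (2, 1), (2, 0), (2, -1), (3, -1)])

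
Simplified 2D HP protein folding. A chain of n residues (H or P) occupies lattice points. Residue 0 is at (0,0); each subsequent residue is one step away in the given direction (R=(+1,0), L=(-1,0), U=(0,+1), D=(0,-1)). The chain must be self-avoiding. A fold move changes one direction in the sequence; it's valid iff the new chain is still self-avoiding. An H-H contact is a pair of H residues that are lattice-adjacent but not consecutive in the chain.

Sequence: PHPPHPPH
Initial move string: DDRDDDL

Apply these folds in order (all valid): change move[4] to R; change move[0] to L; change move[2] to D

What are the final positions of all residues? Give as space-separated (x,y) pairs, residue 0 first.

Answer: (0,0) (-1,0) (-1,-1) (-1,-2) (-1,-3) (0,-3) (0,-4) (-1,-4)

Derivation:
Initial moves: DDRDDDL
Fold: move[4]->R => DDRDRDL (positions: [(0, 0), (0, -1), (0, -2), (1, -2), (1, -3), (2, -3), (2, -4), (1, -4)])
Fold: move[0]->L => LDRDRDL (positions: [(0, 0), (-1, 0), (-1, -1), (0, -1), (0, -2), (1, -2), (1, -3), (0, -3)])
Fold: move[2]->D => LDDDRDL (positions: [(0, 0), (-1, 0), (-1, -1), (-1, -2), (-1, -3), (0, -3), (0, -4), (-1, -4)])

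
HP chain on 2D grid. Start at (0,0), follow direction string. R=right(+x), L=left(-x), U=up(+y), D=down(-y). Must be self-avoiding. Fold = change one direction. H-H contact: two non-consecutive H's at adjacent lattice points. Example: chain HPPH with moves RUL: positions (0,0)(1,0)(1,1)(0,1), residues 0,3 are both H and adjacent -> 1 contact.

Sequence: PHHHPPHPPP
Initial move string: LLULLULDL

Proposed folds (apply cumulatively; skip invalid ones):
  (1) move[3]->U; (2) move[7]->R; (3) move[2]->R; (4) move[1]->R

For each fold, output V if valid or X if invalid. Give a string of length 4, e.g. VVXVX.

Initial: LLULLULDL -> [(0, 0), (-1, 0), (-2, 0), (-2, 1), (-3, 1), (-4, 1), (-4, 2), (-5, 2), (-5, 1), (-6, 1)]
Fold 1: move[3]->U => LLUULULDL VALID
Fold 2: move[7]->R => LLUULULRL INVALID (collision), skipped
Fold 3: move[2]->R => LLRULULDL INVALID (collision), skipped
Fold 4: move[1]->R => LRUULULDL INVALID (collision), skipped

Answer: VXXX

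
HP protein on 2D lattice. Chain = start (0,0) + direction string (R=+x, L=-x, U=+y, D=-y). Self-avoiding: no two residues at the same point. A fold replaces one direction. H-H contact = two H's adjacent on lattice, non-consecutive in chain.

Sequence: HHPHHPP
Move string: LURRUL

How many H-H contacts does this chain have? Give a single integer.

Positions: [(0, 0), (-1, 0), (-1, 1), (0, 1), (1, 1), (1, 2), (0, 2)]
H-H contact: residue 0 @(0,0) - residue 3 @(0, 1)

Answer: 1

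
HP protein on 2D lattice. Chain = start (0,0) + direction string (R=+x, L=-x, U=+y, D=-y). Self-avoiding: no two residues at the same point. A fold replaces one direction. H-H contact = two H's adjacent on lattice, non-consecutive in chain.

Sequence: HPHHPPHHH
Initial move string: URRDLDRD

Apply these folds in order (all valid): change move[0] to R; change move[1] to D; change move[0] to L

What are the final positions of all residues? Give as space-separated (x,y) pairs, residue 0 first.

Initial moves: URRDLDRD
Fold: move[0]->R => RRRDLDRD (positions: [(0, 0), (1, 0), (2, 0), (3, 0), (3, -1), (2, -1), (2, -2), (3, -2), (3, -3)])
Fold: move[1]->D => RDRDLDRD (positions: [(0, 0), (1, 0), (1, -1), (2, -1), (2, -2), (1, -2), (1, -3), (2, -3), (2, -4)])
Fold: move[0]->L => LDRDLDRD (positions: [(0, 0), (-1, 0), (-1, -1), (0, -1), (0, -2), (-1, -2), (-1, -3), (0, -3), (0, -4)])

Answer: (0,0) (-1,0) (-1,-1) (0,-1) (0,-2) (-1,-2) (-1,-3) (0,-3) (0,-4)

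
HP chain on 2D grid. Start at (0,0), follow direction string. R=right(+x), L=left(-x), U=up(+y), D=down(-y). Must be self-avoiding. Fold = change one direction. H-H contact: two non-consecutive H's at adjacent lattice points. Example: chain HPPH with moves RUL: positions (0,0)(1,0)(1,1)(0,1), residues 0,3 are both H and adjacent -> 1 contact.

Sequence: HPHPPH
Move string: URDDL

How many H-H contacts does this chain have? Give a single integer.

Answer: 1

Derivation:
Positions: [(0, 0), (0, 1), (1, 1), (1, 0), (1, -1), (0, -1)]
H-H contact: residue 0 @(0,0) - residue 5 @(0, -1)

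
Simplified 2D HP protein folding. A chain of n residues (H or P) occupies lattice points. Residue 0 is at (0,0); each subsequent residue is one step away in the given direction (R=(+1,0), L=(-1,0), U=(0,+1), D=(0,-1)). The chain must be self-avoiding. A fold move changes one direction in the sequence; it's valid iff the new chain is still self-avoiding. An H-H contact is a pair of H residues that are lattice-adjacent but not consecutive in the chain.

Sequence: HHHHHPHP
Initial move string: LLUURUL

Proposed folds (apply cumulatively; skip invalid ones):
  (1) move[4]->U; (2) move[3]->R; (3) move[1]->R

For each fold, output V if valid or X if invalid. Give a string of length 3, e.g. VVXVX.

Answer: VVX

Derivation:
Initial: LLUURUL -> [(0, 0), (-1, 0), (-2, 0), (-2, 1), (-2, 2), (-1, 2), (-1, 3), (-2, 3)]
Fold 1: move[4]->U => LLUUUUL VALID
Fold 2: move[3]->R => LLURUUL VALID
Fold 3: move[1]->R => LRURUUL INVALID (collision), skipped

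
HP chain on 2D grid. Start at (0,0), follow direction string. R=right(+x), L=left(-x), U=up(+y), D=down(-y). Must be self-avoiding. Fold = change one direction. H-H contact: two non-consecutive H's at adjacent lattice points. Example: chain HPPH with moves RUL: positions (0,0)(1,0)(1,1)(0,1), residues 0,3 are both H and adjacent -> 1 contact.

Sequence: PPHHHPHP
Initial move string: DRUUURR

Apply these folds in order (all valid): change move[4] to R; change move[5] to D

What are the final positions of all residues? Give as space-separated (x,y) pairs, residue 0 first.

Answer: (0,0) (0,-1) (1,-1) (1,0) (1,1) (2,1) (2,0) (3,0)

Derivation:
Initial moves: DRUUURR
Fold: move[4]->R => DRUURRR (positions: [(0, 0), (0, -1), (1, -1), (1, 0), (1, 1), (2, 1), (3, 1), (4, 1)])
Fold: move[5]->D => DRUURDR (positions: [(0, 0), (0, -1), (1, -1), (1, 0), (1, 1), (2, 1), (2, 0), (3, 0)])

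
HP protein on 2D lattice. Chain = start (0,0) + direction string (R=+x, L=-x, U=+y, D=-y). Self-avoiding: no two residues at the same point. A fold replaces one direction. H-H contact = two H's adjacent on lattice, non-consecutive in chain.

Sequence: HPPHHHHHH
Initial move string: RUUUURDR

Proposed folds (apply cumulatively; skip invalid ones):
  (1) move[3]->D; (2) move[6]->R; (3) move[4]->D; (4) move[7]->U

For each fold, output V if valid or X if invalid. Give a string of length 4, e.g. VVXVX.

Answer: XVXV

Derivation:
Initial: RUUUURDR -> [(0, 0), (1, 0), (1, 1), (1, 2), (1, 3), (1, 4), (2, 4), (2, 3), (3, 3)]
Fold 1: move[3]->D => RUUDURDR INVALID (collision), skipped
Fold 2: move[6]->R => RUUUURRR VALID
Fold 3: move[4]->D => RUUUDRRR INVALID (collision), skipped
Fold 4: move[7]->U => RUUUURRU VALID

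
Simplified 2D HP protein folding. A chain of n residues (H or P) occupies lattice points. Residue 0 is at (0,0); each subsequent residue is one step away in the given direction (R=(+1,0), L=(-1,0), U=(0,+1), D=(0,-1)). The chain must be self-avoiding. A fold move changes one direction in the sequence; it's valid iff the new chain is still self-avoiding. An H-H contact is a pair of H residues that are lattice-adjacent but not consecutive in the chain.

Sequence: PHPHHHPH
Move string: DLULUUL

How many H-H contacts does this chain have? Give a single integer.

Positions: [(0, 0), (0, -1), (-1, -1), (-1, 0), (-2, 0), (-2, 1), (-2, 2), (-3, 2)]
No H-H contacts found.

Answer: 0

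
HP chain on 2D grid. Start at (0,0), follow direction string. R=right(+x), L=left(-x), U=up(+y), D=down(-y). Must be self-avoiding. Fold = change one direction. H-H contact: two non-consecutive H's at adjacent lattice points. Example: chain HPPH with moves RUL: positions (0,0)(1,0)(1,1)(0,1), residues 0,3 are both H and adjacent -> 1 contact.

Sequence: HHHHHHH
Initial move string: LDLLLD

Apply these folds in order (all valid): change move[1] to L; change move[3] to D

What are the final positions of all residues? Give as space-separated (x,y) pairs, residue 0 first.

Answer: (0,0) (-1,0) (-2,0) (-3,0) (-3,-1) (-4,-1) (-4,-2)

Derivation:
Initial moves: LDLLLD
Fold: move[1]->L => LLLLLD (positions: [(0, 0), (-1, 0), (-2, 0), (-3, 0), (-4, 0), (-5, 0), (-5, -1)])
Fold: move[3]->D => LLLDLD (positions: [(0, 0), (-1, 0), (-2, 0), (-3, 0), (-3, -1), (-4, -1), (-4, -2)])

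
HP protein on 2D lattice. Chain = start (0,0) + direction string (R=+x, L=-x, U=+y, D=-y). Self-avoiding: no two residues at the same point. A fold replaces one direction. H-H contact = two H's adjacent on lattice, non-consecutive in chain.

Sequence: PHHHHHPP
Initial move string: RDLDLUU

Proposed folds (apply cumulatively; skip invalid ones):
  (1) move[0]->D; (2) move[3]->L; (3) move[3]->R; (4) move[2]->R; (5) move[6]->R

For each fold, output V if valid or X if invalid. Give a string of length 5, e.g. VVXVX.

Answer: VVXXV

Derivation:
Initial: RDLDLUU -> [(0, 0), (1, 0), (1, -1), (0, -1), (0, -2), (-1, -2), (-1, -1), (-1, 0)]
Fold 1: move[0]->D => DDLDLUU VALID
Fold 2: move[3]->L => DDLLLUU VALID
Fold 3: move[3]->R => DDLRLUU INVALID (collision), skipped
Fold 4: move[2]->R => DDRLLUU INVALID (collision), skipped
Fold 5: move[6]->R => DDLLLUR VALID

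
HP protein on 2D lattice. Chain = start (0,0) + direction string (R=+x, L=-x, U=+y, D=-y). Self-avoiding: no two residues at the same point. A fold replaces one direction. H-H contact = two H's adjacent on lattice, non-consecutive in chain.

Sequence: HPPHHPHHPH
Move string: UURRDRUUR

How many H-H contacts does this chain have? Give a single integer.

Positions: [(0, 0), (0, 1), (0, 2), (1, 2), (2, 2), (2, 1), (3, 1), (3, 2), (3, 3), (4, 3)]
H-H contact: residue 4 @(2,2) - residue 7 @(3, 2)

Answer: 1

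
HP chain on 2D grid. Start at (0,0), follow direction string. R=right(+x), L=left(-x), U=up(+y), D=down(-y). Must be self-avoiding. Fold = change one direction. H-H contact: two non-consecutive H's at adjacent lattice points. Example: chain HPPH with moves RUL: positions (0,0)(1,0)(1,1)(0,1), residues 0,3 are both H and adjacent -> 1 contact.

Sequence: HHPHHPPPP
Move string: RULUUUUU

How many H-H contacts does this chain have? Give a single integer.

Positions: [(0, 0), (1, 0), (1, 1), (0, 1), (0, 2), (0, 3), (0, 4), (0, 5), (0, 6)]
H-H contact: residue 0 @(0,0) - residue 3 @(0, 1)

Answer: 1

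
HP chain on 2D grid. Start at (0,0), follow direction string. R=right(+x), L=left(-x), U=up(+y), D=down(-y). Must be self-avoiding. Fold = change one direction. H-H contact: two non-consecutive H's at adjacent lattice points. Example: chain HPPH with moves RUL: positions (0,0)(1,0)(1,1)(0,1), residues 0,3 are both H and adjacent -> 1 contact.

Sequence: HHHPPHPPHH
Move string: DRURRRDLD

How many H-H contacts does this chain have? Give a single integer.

Positions: [(0, 0), (0, -1), (1, -1), (1, 0), (2, 0), (3, 0), (4, 0), (4, -1), (3, -1), (3, -2)]
H-H contact: residue 5 @(3,0) - residue 8 @(3, -1)

Answer: 1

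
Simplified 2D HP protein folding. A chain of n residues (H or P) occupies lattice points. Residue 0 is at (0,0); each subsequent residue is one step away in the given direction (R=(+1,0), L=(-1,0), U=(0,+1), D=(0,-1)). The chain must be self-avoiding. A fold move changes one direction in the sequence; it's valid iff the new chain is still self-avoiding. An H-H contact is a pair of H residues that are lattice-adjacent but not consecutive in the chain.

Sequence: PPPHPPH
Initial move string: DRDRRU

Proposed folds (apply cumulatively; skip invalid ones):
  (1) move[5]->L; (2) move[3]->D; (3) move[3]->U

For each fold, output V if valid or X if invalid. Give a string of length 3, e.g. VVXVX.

Answer: XVX

Derivation:
Initial: DRDRRU -> [(0, 0), (0, -1), (1, -1), (1, -2), (2, -2), (3, -2), (3, -1)]
Fold 1: move[5]->L => DRDRRL INVALID (collision), skipped
Fold 2: move[3]->D => DRDDRU VALID
Fold 3: move[3]->U => DRDURU INVALID (collision), skipped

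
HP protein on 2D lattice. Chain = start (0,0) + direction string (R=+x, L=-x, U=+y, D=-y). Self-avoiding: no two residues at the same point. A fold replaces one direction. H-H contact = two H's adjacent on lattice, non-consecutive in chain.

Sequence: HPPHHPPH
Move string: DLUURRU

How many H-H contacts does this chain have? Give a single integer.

Positions: [(0, 0), (0, -1), (-1, -1), (-1, 0), (-1, 1), (0, 1), (1, 1), (1, 2)]
H-H contact: residue 0 @(0,0) - residue 3 @(-1, 0)

Answer: 1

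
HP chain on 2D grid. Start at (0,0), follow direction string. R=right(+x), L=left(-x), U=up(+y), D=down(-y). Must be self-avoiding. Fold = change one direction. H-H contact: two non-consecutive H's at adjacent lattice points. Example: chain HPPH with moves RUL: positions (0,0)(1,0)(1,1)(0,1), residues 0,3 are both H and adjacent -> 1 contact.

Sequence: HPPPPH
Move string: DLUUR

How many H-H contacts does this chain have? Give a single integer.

Answer: 1

Derivation:
Positions: [(0, 0), (0, -1), (-1, -1), (-1, 0), (-1, 1), (0, 1)]
H-H contact: residue 0 @(0,0) - residue 5 @(0, 1)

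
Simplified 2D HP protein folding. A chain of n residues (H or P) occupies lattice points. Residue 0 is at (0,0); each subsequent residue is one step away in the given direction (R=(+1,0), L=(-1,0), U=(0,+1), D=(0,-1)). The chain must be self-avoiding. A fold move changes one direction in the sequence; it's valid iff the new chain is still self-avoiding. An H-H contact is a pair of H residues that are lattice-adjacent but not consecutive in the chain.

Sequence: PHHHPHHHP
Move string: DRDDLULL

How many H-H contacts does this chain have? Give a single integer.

Answer: 2

Derivation:
Positions: [(0, 0), (0, -1), (1, -1), (1, -2), (1, -3), (0, -3), (0, -2), (-1, -2), (-2, -2)]
H-H contact: residue 1 @(0,-1) - residue 6 @(0, -2)
H-H contact: residue 3 @(1,-2) - residue 6 @(0, -2)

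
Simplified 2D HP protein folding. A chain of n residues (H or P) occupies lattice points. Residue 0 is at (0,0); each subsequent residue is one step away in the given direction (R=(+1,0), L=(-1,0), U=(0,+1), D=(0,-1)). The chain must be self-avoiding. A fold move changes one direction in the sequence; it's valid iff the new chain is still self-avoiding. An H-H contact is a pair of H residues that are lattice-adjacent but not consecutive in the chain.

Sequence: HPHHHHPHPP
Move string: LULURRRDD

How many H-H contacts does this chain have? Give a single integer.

Answer: 1

Derivation:
Positions: [(0, 0), (-1, 0), (-1, 1), (-2, 1), (-2, 2), (-1, 2), (0, 2), (1, 2), (1, 1), (1, 0)]
H-H contact: residue 2 @(-1,1) - residue 5 @(-1, 2)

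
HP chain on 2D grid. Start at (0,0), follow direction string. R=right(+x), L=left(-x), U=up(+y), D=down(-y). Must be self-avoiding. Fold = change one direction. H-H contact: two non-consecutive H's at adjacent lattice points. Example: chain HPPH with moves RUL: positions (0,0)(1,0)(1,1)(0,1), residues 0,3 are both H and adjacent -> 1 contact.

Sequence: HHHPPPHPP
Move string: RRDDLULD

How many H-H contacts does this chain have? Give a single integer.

Positions: [(0, 0), (1, 0), (2, 0), (2, -1), (2, -2), (1, -2), (1, -1), (0, -1), (0, -2)]
H-H contact: residue 1 @(1,0) - residue 6 @(1, -1)

Answer: 1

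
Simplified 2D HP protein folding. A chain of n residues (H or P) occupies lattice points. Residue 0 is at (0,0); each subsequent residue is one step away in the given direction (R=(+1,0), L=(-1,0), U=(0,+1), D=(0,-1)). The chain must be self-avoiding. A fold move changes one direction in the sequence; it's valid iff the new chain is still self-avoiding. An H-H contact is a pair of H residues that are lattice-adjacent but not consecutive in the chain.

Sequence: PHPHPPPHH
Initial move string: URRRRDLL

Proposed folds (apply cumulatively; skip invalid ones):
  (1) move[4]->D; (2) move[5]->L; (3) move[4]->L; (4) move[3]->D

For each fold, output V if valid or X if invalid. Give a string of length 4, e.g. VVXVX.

Answer: VXXV

Derivation:
Initial: URRRRDLL -> [(0, 0), (0, 1), (1, 1), (2, 1), (3, 1), (4, 1), (4, 0), (3, 0), (2, 0)]
Fold 1: move[4]->D => URRRDDLL VALID
Fold 2: move[5]->L => URRRDLLL INVALID (collision), skipped
Fold 3: move[4]->L => URRRLDLL INVALID (collision), skipped
Fold 4: move[3]->D => URRDDDLL VALID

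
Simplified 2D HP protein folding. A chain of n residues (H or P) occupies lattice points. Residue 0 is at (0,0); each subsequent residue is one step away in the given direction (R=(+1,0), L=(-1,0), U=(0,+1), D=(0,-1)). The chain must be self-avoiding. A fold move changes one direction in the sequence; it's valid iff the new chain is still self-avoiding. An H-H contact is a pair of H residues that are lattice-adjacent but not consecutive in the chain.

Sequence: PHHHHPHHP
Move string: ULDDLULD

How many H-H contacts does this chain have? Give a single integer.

Positions: [(0, 0), (0, 1), (-1, 1), (-1, 0), (-1, -1), (-2, -1), (-2, 0), (-3, 0), (-3, -1)]
H-H contact: residue 3 @(-1,0) - residue 6 @(-2, 0)

Answer: 1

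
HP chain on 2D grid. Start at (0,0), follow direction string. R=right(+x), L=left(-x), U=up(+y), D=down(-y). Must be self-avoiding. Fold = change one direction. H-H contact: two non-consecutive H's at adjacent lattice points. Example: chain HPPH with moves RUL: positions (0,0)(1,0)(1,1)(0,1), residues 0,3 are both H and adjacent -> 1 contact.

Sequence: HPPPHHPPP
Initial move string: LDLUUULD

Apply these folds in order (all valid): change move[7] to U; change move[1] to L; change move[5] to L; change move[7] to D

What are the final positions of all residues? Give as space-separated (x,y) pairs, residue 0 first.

Initial moves: LDLUUULD
Fold: move[7]->U => LDLUUULU (positions: [(0, 0), (-1, 0), (-1, -1), (-2, -1), (-2, 0), (-2, 1), (-2, 2), (-3, 2), (-3, 3)])
Fold: move[1]->L => LLLUUULU (positions: [(0, 0), (-1, 0), (-2, 0), (-3, 0), (-3, 1), (-3, 2), (-3, 3), (-4, 3), (-4, 4)])
Fold: move[5]->L => LLLUULLU (positions: [(0, 0), (-1, 0), (-2, 0), (-3, 0), (-3, 1), (-3, 2), (-4, 2), (-5, 2), (-5, 3)])
Fold: move[7]->D => LLLUULLD (positions: [(0, 0), (-1, 0), (-2, 0), (-3, 0), (-3, 1), (-3, 2), (-4, 2), (-5, 2), (-5, 1)])

Answer: (0,0) (-1,0) (-2,0) (-3,0) (-3,1) (-3,2) (-4,2) (-5,2) (-5,1)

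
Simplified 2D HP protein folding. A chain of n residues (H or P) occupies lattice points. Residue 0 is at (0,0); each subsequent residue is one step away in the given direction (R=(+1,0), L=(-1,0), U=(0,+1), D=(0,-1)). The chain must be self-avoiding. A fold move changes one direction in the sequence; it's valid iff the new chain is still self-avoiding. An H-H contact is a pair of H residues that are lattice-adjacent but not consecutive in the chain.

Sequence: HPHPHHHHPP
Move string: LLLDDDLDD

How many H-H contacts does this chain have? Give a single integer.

Answer: 0

Derivation:
Positions: [(0, 0), (-1, 0), (-2, 0), (-3, 0), (-3, -1), (-3, -2), (-3, -3), (-4, -3), (-4, -4), (-4, -5)]
No H-H contacts found.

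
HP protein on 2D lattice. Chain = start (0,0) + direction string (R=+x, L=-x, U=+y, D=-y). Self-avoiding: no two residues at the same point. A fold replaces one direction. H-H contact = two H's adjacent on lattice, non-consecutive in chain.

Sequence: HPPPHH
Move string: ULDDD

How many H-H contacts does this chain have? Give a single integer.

Answer: 0

Derivation:
Positions: [(0, 0), (0, 1), (-1, 1), (-1, 0), (-1, -1), (-1, -2)]
No H-H contacts found.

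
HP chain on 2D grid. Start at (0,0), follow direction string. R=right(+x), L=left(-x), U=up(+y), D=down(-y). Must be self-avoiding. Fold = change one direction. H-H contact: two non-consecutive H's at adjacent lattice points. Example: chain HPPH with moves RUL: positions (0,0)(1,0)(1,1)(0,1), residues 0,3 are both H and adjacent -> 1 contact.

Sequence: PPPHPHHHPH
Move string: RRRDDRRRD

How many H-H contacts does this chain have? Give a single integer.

Answer: 0

Derivation:
Positions: [(0, 0), (1, 0), (2, 0), (3, 0), (3, -1), (3, -2), (4, -2), (5, -2), (6, -2), (6, -3)]
No H-H contacts found.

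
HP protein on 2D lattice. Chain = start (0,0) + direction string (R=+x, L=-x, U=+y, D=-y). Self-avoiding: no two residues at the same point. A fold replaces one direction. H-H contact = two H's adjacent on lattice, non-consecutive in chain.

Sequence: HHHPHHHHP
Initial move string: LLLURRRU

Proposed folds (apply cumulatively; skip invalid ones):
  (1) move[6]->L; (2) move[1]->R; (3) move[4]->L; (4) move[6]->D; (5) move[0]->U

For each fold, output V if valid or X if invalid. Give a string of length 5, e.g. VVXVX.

Answer: XXXXV

Derivation:
Initial: LLLURRRU -> [(0, 0), (-1, 0), (-2, 0), (-3, 0), (-3, 1), (-2, 1), (-1, 1), (0, 1), (0, 2)]
Fold 1: move[6]->L => LLLURRLU INVALID (collision), skipped
Fold 2: move[1]->R => LRLURRRU INVALID (collision), skipped
Fold 3: move[4]->L => LLLULRRU INVALID (collision), skipped
Fold 4: move[6]->D => LLLURRDU INVALID (collision), skipped
Fold 5: move[0]->U => ULLURRRU VALID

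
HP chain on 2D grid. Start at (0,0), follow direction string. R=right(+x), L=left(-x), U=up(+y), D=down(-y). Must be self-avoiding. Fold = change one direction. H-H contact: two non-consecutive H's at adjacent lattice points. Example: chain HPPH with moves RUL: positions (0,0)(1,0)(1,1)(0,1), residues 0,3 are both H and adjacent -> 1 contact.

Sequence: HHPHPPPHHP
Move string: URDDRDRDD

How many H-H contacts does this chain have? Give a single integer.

Answer: 1

Derivation:
Positions: [(0, 0), (0, 1), (1, 1), (1, 0), (1, -1), (2, -1), (2, -2), (3, -2), (3, -3), (3, -4)]
H-H contact: residue 0 @(0,0) - residue 3 @(1, 0)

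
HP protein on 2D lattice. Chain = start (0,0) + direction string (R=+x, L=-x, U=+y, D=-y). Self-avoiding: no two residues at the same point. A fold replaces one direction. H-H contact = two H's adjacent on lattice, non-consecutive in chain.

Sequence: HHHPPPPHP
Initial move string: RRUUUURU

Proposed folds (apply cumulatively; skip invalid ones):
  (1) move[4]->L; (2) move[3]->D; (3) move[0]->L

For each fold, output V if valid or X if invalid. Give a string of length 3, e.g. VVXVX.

Initial: RRUUUURU -> [(0, 0), (1, 0), (2, 0), (2, 1), (2, 2), (2, 3), (2, 4), (3, 4), (3, 5)]
Fold 1: move[4]->L => RRUULURU VALID
Fold 2: move[3]->D => RRUDLURU INVALID (collision), skipped
Fold 3: move[0]->L => LRUULURU INVALID (collision), skipped

Answer: VXX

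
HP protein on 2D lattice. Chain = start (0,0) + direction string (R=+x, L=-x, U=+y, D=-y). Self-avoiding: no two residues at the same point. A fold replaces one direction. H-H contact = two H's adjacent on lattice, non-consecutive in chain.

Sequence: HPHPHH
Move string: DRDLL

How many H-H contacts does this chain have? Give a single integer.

Positions: [(0, 0), (0, -1), (1, -1), (1, -2), (0, -2), (-1, -2)]
No H-H contacts found.

Answer: 0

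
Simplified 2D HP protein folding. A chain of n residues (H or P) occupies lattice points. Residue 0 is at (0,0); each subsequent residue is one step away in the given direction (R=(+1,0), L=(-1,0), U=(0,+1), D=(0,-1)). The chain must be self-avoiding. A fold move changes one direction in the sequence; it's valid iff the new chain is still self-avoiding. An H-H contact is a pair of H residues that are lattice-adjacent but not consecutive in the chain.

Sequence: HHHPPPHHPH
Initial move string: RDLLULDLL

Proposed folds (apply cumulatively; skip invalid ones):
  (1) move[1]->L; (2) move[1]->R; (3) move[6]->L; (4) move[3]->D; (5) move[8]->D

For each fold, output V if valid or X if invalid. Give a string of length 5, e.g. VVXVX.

Answer: XXVXV

Derivation:
Initial: RDLLULDLL -> [(0, 0), (1, 0), (1, -1), (0, -1), (-1, -1), (-1, 0), (-2, 0), (-2, -1), (-3, -1), (-4, -1)]
Fold 1: move[1]->L => RLLLULDLL INVALID (collision), skipped
Fold 2: move[1]->R => RRLLULDLL INVALID (collision), skipped
Fold 3: move[6]->L => RDLLULLLL VALID
Fold 4: move[3]->D => RDLDULLLL INVALID (collision), skipped
Fold 5: move[8]->D => RDLLULLLD VALID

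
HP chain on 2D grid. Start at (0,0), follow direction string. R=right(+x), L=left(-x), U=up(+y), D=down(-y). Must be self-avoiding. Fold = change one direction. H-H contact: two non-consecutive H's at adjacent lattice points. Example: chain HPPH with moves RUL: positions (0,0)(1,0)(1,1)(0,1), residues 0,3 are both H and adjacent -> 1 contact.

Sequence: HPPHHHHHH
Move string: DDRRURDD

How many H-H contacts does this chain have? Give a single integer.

Answer: 1

Derivation:
Positions: [(0, 0), (0, -1), (0, -2), (1, -2), (2, -2), (2, -1), (3, -1), (3, -2), (3, -3)]
H-H contact: residue 4 @(2,-2) - residue 7 @(3, -2)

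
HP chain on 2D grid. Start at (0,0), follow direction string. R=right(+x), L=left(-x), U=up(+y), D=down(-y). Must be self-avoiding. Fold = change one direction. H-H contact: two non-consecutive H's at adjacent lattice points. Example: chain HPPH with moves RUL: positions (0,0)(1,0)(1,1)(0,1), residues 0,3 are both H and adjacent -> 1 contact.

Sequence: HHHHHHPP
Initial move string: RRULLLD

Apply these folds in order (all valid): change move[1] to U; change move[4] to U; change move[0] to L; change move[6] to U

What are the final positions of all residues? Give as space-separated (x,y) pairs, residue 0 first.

Answer: (0,0) (-1,0) (-1,1) (-1,2) (-2,2) (-2,3) (-3,3) (-3,4)

Derivation:
Initial moves: RRULLLD
Fold: move[1]->U => RUULLLD (positions: [(0, 0), (1, 0), (1, 1), (1, 2), (0, 2), (-1, 2), (-2, 2), (-2, 1)])
Fold: move[4]->U => RUULULD (positions: [(0, 0), (1, 0), (1, 1), (1, 2), (0, 2), (0, 3), (-1, 3), (-1, 2)])
Fold: move[0]->L => LUULULD (positions: [(0, 0), (-1, 0), (-1, 1), (-1, 2), (-2, 2), (-2, 3), (-3, 3), (-3, 2)])
Fold: move[6]->U => LUULULU (positions: [(0, 0), (-1, 0), (-1, 1), (-1, 2), (-2, 2), (-2, 3), (-3, 3), (-3, 4)])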